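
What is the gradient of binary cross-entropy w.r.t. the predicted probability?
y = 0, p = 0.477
∂L/∂p = 1.912

∂L/∂p = -y/p + (1-y)/(1-p) = 0 + 1/0.523 = 1.912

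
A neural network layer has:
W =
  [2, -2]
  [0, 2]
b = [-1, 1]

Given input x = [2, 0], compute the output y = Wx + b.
y = [3, 1]

Wx = [2×2 + -2×0, 0×2 + 2×0]
   = [4, 0]
y = Wx + b = [4 + -1, 0 + 1] = [3, 1]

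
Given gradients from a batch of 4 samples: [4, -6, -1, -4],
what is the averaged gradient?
Average gradient = -1.75

Average = (1/4)(4 + -6 + -1 + -4) = -7/4 = -1.75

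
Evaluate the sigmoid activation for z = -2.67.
0.06477

sigmoid(-2.67) = 1/(1 + e^(2.67)) = 1/(1 + 14.44) = 0.06477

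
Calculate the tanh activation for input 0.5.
0.4621

tanh(0.5) = (e^(0.5) - e^(-0.5))/(e^(0.5) + e^(-0.5)) = 0.4621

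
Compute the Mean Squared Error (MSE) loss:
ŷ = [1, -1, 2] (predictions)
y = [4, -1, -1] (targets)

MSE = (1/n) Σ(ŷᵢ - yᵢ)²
MSE = 6

MSE = (1/3)((1-4)² + (-1--1)² + (2--1)²) = (1/3)(9 + 0 + 9) = 6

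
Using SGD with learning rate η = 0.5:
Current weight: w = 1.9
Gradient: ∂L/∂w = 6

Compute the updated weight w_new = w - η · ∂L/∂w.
w_new = -1.1

w_new = w - η·∂L/∂w = 1.9 - 0.5×(6) = 1.9 - (3) = -1.1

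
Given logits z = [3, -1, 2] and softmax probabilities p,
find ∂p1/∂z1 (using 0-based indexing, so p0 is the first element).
∂p1/∂z1 = 0.01304

p = softmax(z) = [0.7214, 0.01321, 0.2654]
p1 = 0.01321

∂p1/∂z1 = p1(1 - p1) = 0.01321 × (1 - 0.01321) = 0.01304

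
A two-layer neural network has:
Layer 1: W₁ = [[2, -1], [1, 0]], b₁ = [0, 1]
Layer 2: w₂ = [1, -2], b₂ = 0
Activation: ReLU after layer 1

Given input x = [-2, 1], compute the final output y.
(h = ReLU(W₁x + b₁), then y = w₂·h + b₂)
y = 0

Layer 1 pre-activation: z₁ = [-5, -1]
After ReLU: h = [0, 0]
Layer 2 output: y = 1×0 + -2×0 + 0 = 0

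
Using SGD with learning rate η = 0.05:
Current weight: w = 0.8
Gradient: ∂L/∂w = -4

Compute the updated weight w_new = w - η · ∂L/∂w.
w_new = 1

w_new = w - η·∂L/∂w = 0.8 - 0.05×(-4) = 0.8 - (-0.2) = 1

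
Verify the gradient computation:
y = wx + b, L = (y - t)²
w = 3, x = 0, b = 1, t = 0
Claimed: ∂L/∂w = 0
Correct

y = (3)(0) + 1 = 1
∂L/∂y = 2(y - t) = 2(1 - 0) = 2
∂y/∂w = x = 0
∂L/∂w = 2 × 0 = 0

Claimed value: 0
Correct: The correct gradient is 0.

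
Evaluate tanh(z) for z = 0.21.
0.207

tanh(0.21) = (e^(0.21) - e^(-0.21))/(e^(0.21) + e^(-0.21)) = 0.207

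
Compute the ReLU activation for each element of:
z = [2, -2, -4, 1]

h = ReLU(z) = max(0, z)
h = [2, 0, 0, 1]

ReLU applied element-wise: max(0,2)=2, max(0,-2)=0, max(0,-4)=0, max(0,1)=1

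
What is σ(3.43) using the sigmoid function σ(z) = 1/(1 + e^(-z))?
0.9686

sigmoid(3.43) = 1/(1 + e^(-3.43)) = 1/(1 + 0.03239) = 0.9686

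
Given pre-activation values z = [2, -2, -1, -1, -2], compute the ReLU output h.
h = [2, 0, 0, 0, 0]

ReLU applied element-wise: max(0,2)=2, max(0,-2)=0, max(0,-1)=0, max(0,-1)=0, max(0,-2)=0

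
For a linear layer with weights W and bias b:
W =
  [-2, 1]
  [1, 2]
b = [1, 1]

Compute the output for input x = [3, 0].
y = [-5, 4]

Wx = [-2×3 + 1×0, 1×3 + 2×0]
   = [-6, 3]
y = Wx + b = [-6 + 1, 3 + 1] = [-5, 4]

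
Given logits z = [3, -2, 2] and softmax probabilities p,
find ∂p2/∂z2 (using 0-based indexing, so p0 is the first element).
∂p2/∂z2 = 0.196

p = softmax(z) = [0.7275, 0.004902, 0.2676]
p2 = 0.2676

∂p2/∂z2 = p2(1 - p2) = 0.2676 × (1 - 0.2676) = 0.196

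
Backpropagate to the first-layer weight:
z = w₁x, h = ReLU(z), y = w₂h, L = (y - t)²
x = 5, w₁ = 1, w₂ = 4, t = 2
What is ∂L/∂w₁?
∂L/∂w₁ = 720

Forward pass:
z = w₁x = 1×5 = 5
h = ReLU(5) = 5
y = w₂h = 4×5 = 20

Backward pass:
∂L/∂y = 2(y - t) = 2(20 - 2) = 36
∂y/∂h = w₂ = 4
∂h/∂z = 1 (ReLU derivative)
∂z/∂w₁ = x = 5

∂L/∂w₁ = 36 × 4 × 1 × 5 = 720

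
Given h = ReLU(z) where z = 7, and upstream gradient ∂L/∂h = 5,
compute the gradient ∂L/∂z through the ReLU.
∂L/∂z = 5

h = ReLU(7) = 7
Since z > 0: ∂h/∂z = 1
∂L/∂z = ∂L/∂h · ∂h/∂z = 5 × 1 = 5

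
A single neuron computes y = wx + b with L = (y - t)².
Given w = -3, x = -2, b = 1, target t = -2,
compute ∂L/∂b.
∂L/∂b = 18

y = wx + b = (-3)(-2) + 1 = 7
∂L/∂y = 2(y - t) = 2(7 - -2) = 18
∂y/∂b = 1
∂L/∂b = ∂L/∂y · ∂y/∂b = 18 × 1 = 18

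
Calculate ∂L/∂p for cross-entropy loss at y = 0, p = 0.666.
∂L/∂p = 2.994

∂L/∂p = -y/p + (1-y)/(1-p) = 0 + 1/0.334 = 2.994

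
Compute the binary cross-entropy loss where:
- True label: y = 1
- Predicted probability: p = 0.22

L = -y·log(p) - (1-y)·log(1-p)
L = 1.514

L = -1·log(0.22) - 0·log(0.78) = -log(0.22) = 1.514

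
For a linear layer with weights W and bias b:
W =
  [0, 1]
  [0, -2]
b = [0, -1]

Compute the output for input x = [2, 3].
y = [3, -7]

Wx = [0×2 + 1×3, 0×2 + -2×3]
   = [3, -6]
y = Wx + b = [3 + 0, -6 + -1] = [3, -7]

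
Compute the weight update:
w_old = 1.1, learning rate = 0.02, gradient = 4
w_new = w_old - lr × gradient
w_new = 1.02

w_new = w - η·∂L/∂w = 1.1 - 0.02×(4) = 1.1 - (0.08) = 1.02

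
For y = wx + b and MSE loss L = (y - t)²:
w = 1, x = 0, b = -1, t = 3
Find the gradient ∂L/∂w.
∂L/∂w = 0

y = wx + b = (1)(0) + -1 = -1
∂L/∂y = 2(y - t) = 2(-1 - 3) = -8
∂y/∂w = x = 0
∂L/∂w = ∂L/∂y · ∂y/∂w = -8 × 0 = 0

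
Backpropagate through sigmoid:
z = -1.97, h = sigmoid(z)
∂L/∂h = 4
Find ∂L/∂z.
∂L/∂z = 0.4296

σ(-1.97) = 0.1224
σ'(-1.97) = σ(-1.97)(1 - σ(-1.97)) = 0.1224 × 0.8776 = 0.1074
∂L/∂z = ∂L/∂h · σ'(z) = 4 × 0.1074 = 0.4296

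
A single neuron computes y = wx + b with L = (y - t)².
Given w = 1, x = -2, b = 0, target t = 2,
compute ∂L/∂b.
∂L/∂b = -8

y = wx + b = (1)(-2) + 0 = -2
∂L/∂y = 2(y - t) = 2(-2 - 2) = -8
∂y/∂b = 1
∂L/∂b = ∂L/∂y · ∂y/∂b = -8 × 1 = -8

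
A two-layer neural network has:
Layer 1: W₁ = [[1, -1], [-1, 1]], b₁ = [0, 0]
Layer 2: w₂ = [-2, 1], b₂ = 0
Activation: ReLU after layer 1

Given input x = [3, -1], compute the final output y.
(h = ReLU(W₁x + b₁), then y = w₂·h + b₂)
y = -8

Layer 1 pre-activation: z₁ = [4, -4]
After ReLU: h = [4, 0]
Layer 2 output: y = -2×4 + 1×0 + 0 = -8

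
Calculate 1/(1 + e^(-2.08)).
0.8889

sigmoid(2.08) = 1/(1 + e^(-2.08)) = 1/(1 + 0.1249) = 0.8889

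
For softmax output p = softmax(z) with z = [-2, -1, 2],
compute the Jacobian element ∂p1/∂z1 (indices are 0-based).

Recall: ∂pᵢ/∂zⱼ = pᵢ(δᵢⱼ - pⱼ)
∂p1/∂z1 = 0.04444

p = softmax(z) = [0.01715, 0.04661, 0.9362]
p1 = 0.04661

∂p1/∂z1 = p1(1 - p1) = 0.04661 × (1 - 0.04661) = 0.04444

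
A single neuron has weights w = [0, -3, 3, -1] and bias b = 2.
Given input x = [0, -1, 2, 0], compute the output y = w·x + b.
y = 11

y = (0)(0) + (-3)(-1) + (3)(2) + (-1)(0) + 2 = 11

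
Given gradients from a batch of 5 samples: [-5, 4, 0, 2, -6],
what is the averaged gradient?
Average gradient = -1

Average = (1/5)(-5 + 4 + 0 + 2 + -6) = -5/5 = -1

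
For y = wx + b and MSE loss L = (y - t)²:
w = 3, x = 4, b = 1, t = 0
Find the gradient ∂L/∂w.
∂L/∂w = 104

y = wx + b = (3)(4) + 1 = 13
∂L/∂y = 2(y - t) = 2(13 - 0) = 26
∂y/∂w = x = 4
∂L/∂w = ∂L/∂y · ∂y/∂w = 26 × 4 = 104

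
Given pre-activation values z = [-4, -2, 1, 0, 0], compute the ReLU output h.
h = [0, 0, 1, 0, 0]

ReLU applied element-wise: max(0,-4)=0, max(0,-2)=0, max(0,1)=1, max(0,0)=0, max(0,0)=0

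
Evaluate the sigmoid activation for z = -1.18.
0.2351

sigmoid(-1.18) = 1/(1 + e^(1.18)) = 1/(1 + 3.254) = 0.2351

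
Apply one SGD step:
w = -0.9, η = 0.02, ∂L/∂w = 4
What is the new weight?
w_new = -0.98

w_new = w - η·∂L/∂w = -0.9 - 0.02×(4) = -0.9 - (0.08) = -0.98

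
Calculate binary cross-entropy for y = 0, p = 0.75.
L = 1.386

L = -0·log(0.75) - 1·log(0.25) = -log(0.25) = 1.386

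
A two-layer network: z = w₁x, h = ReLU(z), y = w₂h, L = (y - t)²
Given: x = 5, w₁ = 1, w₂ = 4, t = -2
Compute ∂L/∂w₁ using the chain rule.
∂L/∂w₁ = 880

Forward pass:
z = w₁x = 1×5 = 5
h = ReLU(5) = 5
y = w₂h = 4×5 = 20

Backward pass:
∂L/∂y = 2(y - t) = 2(20 - -2) = 44
∂y/∂h = w₂ = 4
∂h/∂z = 1 (ReLU derivative)
∂z/∂w₁ = x = 5

∂L/∂w₁ = 44 × 4 × 1 × 5 = 880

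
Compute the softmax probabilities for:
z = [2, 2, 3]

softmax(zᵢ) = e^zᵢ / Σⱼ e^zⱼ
p = [0.2119, 0.2119, 0.5761]

exp(z) = [7.389, 7.389, 20.09]
Sum = 34.86
p = [0.2119, 0.2119, 0.5761]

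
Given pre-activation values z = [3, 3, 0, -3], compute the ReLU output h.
h = [3, 3, 0, 0]

ReLU applied element-wise: max(0,3)=3, max(0,3)=3, max(0,0)=0, max(0,-3)=0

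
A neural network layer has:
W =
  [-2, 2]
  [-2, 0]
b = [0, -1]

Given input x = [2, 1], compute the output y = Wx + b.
y = [-2, -5]

Wx = [-2×2 + 2×1, -2×2 + 0×1]
   = [-2, -4]
y = Wx + b = [-2 + 0, -4 + -1] = [-2, -5]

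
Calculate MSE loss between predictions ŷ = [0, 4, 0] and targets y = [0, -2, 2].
MSE = 13.33

MSE = (1/3)((0-0)² + (4--2)² + (0-2)²) = (1/3)(0 + 36 + 4) = 13.33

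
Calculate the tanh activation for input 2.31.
0.9805

tanh(2.31) = (e^(2.31) - e^(-2.31))/(e^(2.31) + e^(-2.31)) = 0.9805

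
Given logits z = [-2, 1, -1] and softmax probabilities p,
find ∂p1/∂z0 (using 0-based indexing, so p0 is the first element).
∂p1/∂z0 = -0.03545

p = softmax(z) = [0.04201, 0.8438, 0.1142]
p1 = 0.8438, p0 = 0.04201

∂p1/∂z0 = -p1 × p0 = -0.8438 × 0.04201 = -0.03545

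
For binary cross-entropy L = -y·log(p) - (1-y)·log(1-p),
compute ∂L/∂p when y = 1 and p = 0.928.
∂L/∂p = -1.078

∂L/∂p = -y/p + (1-y)/(1-p) = -1/0.928 + 0 = -1.078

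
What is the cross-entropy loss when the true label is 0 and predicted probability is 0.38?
L = 0.478

L = -0·log(0.38) - 1·log(0.62) = -log(0.62) = 0.478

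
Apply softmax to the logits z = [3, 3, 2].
p = [0.4223, 0.4223, 0.1554]

exp(z) = [20.09, 20.09, 7.389]
Sum = 47.56
p = [0.4223, 0.4223, 0.1554]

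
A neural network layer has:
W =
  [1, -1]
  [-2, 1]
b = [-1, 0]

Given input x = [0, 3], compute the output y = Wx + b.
y = [-4, 3]

Wx = [1×0 + -1×3, -2×0 + 1×3]
   = [-3, 3]
y = Wx + b = [-3 + -1, 3 + 0] = [-4, 3]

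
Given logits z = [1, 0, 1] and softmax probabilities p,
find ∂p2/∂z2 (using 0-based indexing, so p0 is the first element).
∂p2/∂z2 = 0.244

p = softmax(z) = [0.4223, 0.1554, 0.4223]
p2 = 0.4223

∂p2/∂z2 = p2(1 - p2) = 0.4223 × (1 - 0.4223) = 0.244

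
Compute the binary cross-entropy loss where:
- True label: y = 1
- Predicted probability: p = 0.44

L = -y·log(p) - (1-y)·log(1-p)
L = 0.821

L = -1·log(0.44) - 0·log(0.56) = -log(0.44) = 0.821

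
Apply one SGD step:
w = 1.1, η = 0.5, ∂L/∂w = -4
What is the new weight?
w_new = 3.1

w_new = w - η·∂L/∂w = 1.1 - 0.5×(-4) = 1.1 - (-2) = 3.1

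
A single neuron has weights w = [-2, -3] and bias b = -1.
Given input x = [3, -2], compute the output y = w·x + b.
y = -1

y = (-2)(3) + (-3)(-2) + -1 = -1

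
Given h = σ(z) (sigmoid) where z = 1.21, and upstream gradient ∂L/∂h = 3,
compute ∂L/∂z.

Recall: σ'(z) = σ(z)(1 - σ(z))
∂L/∂z = 0.5308

σ(1.21) = 0.7703
σ'(1.21) = σ(1.21)(1 - σ(1.21)) = 0.7703 × 0.2297 = 0.1769
∂L/∂z = ∂L/∂h · σ'(z) = 3 × 0.1769 = 0.5308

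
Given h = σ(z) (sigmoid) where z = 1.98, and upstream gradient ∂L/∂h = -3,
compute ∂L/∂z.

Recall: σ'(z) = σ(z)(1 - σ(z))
∂L/∂z = -0.3198

σ(1.98) = 0.8787
σ'(1.98) = σ(1.98)(1 - σ(1.98)) = 0.8787 × 0.1213 = 0.1066
∂L/∂z = ∂L/∂h · σ'(z) = -3 × 0.1066 = -0.3198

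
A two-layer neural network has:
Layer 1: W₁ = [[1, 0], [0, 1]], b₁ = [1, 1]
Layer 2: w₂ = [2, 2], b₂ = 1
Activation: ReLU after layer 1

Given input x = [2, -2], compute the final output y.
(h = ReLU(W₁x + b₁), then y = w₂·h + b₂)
y = 7

Layer 1 pre-activation: z₁ = [3, -1]
After ReLU: h = [3, 0]
Layer 2 output: y = 2×3 + 2×0 + 1 = 7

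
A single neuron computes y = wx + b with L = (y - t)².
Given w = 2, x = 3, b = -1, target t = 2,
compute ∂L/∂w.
∂L/∂w = 18

y = wx + b = (2)(3) + -1 = 5
∂L/∂y = 2(y - t) = 2(5 - 2) = 6
∂y/∂w = x = 3
∂L/∂w = ∂L/∂y · ∂y/∂w = 6 × 3 = 18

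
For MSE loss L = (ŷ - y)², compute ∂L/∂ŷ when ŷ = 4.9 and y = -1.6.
∂L/∂ŷ = 13.0

∂L/∂ŷ = 2(ŷ - y) = 2(4.9 - -1.6) = 2(6.5) = 13.0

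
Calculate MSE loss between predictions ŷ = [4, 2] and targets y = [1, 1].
MSE = 5

MSE = (1/2)((4-1)² + (2-1)²) = (1/2)(9 + 1) = 5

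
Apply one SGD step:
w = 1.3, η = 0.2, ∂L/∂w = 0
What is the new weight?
w_new = 1.3

w_new = w - η·∂L/∂w = 1.3 - 0.2×(0) = 1.3 - (0) = 1.3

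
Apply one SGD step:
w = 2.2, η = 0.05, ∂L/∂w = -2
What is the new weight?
w_new = 2.3

w_new = w - η·∂L/∂w = 2.2 - 0.05×(-2) = 2.2 - (-0.1) = 2.3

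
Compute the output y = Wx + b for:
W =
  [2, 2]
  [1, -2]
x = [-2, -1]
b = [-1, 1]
y = [-7, 1]

Wx = [2×-2 + 2×-1, 1×-2 + -2×-1]
   = [-6, 0]
y = Wx + b = [-6 + -1, 0 + 1] = [-7, 1]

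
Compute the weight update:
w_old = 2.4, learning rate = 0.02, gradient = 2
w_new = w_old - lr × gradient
w_new = 2.36

w_new = w - η·∂L/∂w = 2.4 - 0.02×(2) = 2.4 - (0.04) = 2.36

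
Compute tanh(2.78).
0.9923

tanh(2.78) = (e^(2.78) - e^(-2.78))/(e^(2.78) + e^(-2.78)) = 0.9923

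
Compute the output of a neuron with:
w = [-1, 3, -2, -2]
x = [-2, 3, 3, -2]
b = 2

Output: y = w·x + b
y = 11

y = (-1)(-2) + (3)(3) + (-2)(3) + (-2)(-2) + 2 = 11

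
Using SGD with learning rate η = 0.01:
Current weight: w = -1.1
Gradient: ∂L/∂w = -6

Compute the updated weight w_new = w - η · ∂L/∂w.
w_new = -1.04

w_new = w - η·∂L/∂w = -1.1 - 0.01×(-6) = -1.1 - (-0.06) = -1.04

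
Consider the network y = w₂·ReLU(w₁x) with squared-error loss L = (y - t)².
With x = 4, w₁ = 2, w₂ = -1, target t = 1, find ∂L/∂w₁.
∂L/∂w₁ = 72

Forward pass:
z = w₁x = 2×4 = 8
h = ReLU(8) = 8
y = w₂h = -1×8 = -8

Backward pass:
∂L/∂y = 2(y - t) = 2(-8 - 1) = -18
∂y/∂h = w₂ = -1
∂h/∂z = 1 (ReLU derivative)
∂z/∂w₁ = x = 4

∂L/∂w₁ = -18 × -1 × 1 × 4 = 72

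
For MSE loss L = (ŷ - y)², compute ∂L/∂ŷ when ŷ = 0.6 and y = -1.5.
∂L/∂ŷ = 4.2

∂L/∂ŷ = 2(ŷ - y) = 2(0.6 - -1.5) = 2(2.1) = 4.2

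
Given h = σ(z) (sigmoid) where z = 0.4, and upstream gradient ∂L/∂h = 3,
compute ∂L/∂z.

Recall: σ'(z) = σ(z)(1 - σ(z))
∂L/∂z = 0.7208

σ(0.4) = 0.5987
σ'(0.4) = σ(0.4)(1 - σ(0.4)) = 0.5987 × 0.4013 = 0.2403
∂L/∂z = ∂L/∂h · σ'(z) = 3 × 0.2403 = 0.7208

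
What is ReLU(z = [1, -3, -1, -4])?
h = [1, 0, 0, 0]

ReLU applied element-wise: max(0,1)=1, max(0,-3)=0, max(0,-1)=0, max(0,-4)=0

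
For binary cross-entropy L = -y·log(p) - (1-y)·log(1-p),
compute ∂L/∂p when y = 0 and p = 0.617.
∂L/∂p = 2.611

∂L/∂p = -y/p + (1-y)/(1-p) = 0 + 1/0.383 = 2.611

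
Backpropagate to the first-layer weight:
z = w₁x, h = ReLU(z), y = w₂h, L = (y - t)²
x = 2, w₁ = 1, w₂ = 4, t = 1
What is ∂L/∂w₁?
∂L/∂w₁ = 112

Forward pass:
z = w₁x = 1×2 = 2
h = ReLU(2) = 2
y = w₂h = 4×2 = 8

Backward pass:
∂L/∂y = 2(y - t) = 2(8 - 1) = 14
∂y/∂h = w₂ = 4
∂h/∂z = 1 (ReLU derivative)
∂z/∂w₁ = x = 2

∂L/∂w₁ = 14 × 4 × 1 × 2 = 112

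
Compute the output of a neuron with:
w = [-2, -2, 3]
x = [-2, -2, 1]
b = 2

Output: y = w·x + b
y = 13

y = (-2)(-2) + (-2)(-2) + (3)(1) + 2 = 13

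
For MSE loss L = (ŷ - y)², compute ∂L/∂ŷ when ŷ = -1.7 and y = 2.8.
∂L/∂ŷ = -9.0

∂L/∂ŷ = 2(ŷ - y) = 2(-1.7 - 2.8) = 2(-4.5) = -9.0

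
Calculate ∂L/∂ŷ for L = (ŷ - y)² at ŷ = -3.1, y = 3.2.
∂L/∂ŷ = -12.6

∂L/∂ŷ = 2(ŷ - y) = 2(-3.1 - 3.2) = 2(-6.3) = -12.6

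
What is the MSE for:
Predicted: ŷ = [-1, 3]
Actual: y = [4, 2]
MSE = 13

MSE = (1/2)((-1-4)² + (3-2)²) = (1/2)(25 + 1) = 13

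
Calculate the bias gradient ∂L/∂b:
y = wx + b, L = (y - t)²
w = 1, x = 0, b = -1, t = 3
∂L/∂b = -8

y = wx + b = (1)(0) + -1 = -1
∂L/∂y = 2(y - t) = 2(-1 - 3) = -8
∂y/∂b = 1
∂L/∂b = ∂L/∂y · ∂y/∂b = -8 × 1 = -8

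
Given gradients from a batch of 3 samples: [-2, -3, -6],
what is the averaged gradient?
Average gradient = -3.667

Average = (1/3)(-2 + -3 + -6) = -11/3 = -3.667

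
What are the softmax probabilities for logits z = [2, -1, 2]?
p = [0.4879, 0.0243, 0.4879]

exp(z) = [7.389, 0.3679, 7.389]
Sum = 15.15
p = [0.4879, 0.0243, 0.4879]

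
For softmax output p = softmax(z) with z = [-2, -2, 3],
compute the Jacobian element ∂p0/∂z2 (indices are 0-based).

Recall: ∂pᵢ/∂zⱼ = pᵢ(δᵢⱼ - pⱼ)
∂p0/∂z2 = -0.00656

p = softmax(z) = [0.006648, 0.006648, 0.9867]
p0 = 0.006648, p2 = 0.9867

∂p0/∂z2 = -p0 × p2 = -0.006648 × 0.9867 = -0.00656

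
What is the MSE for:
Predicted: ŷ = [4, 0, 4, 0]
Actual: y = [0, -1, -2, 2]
MSE = 14.25

MSE = (1/4)((4-0)² + (0--1)² + (4--2)² + (0-2)²) = (1/4)(16 + 1 + 36 + 4) = 14.25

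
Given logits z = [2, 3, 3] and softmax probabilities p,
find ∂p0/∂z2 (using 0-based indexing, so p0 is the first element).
∂p0/∂z2 = -0.06561

p = softmax(z) = [0.1554, 0.4223, 0.4223]
p0 = 0.1554, p2 = 0.4223

∂p0/∂z2 = -p0 × p2 = -0.1554 × 0.4223 = -0.06561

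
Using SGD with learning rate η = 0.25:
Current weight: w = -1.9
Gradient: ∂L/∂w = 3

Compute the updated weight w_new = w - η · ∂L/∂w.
w_new = -2.65

w_new = w - η·∂L/∂w = -1.9 - 0.25×(3) = -1.9 - (0.75) = -2.65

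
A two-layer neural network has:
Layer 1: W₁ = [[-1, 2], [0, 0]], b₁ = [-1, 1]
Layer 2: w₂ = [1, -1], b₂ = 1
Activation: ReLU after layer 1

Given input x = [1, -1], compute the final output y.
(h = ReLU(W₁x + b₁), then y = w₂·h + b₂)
y = 0

Layer 1 pre-activation: z₁ = [-4, 1]
After ReLU: h = [0, 1]
Layer 2 output: y = 1×0 + -1×1 + 1 = 0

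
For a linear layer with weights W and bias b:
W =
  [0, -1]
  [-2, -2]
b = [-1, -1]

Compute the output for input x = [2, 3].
y = [-4, -11]

Wx = [0×2 + -1×3, -2×2 + -2×3]
   = [-3, -10]
y = Wx + b = [-3 + -1, -10 + -1] = [-4, -11]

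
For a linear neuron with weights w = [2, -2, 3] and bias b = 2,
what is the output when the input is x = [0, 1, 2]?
y = 6

y = (2)(0) + (-2)(1) + (3)(2) + 2 = 6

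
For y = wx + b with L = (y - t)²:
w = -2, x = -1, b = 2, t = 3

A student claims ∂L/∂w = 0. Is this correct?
Incorrect

y = (-2)(-1) + 2 = 4
∂L/∂y = 2(y - t) = 2(4 - 3) = 2
∂y/∂w = x = -1
∂L/∂w = 2 × -1 = -2

Claimed value: 0
Incorrect: The correct gradient is -2.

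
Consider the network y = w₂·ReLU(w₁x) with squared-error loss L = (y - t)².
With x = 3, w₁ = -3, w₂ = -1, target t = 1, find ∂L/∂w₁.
∂L/∂w₁ = 0

Forward pass:
z = w₁x = -3×3 = -9
h = ReLU(-9) = 0
y = w₂h = -1×0 = 0

Backward pass:
∂L/∂y = 2(y - t) = 2(0 - 1) = -2
∂y/∂h = w₂ = -1
∂h/∂z = 0 (ReLU derivative)
∂z/∂w₁ = x = 3

∂L/∂w₁ = -2 × -1 × 0 × 3 = 0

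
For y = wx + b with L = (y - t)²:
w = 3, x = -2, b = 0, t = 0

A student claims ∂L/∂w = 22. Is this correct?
Incorrect

y = (3)(-2) + 0 = -6
∂L/∂y = 2(y - t) = 2(-6 - 0) = -12
∂y/∂w = x = -2
∂L/∂w = -12 × -2 = 24

Claimed value: 22
Incorrect: The correct gradient is 24.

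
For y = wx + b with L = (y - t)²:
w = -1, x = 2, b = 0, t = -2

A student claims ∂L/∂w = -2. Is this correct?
Incorrect

y = (-1)(2) + 0 = -2
∂L/∂y = 2(y - t) = 2(-2 - -2) = 0
∂y/∂w = x = 2
∂L/∂w = 0 × 2 = 0

Claimed value: -2
Incorrect: The correct gradient is 0.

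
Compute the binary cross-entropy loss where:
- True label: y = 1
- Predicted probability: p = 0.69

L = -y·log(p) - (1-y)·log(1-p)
L = 0.3711

L = -1·log(0.69) - 0·log(0.31) = -log(0.69) = 0.3711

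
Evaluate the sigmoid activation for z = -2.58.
0.07044

sigmoid(-2.58) = 1/(1 + e^(2.58)) = 1/(1 + 13.2) = 0.07044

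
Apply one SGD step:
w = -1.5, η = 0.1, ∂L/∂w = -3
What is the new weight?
w_new = -1.2

w_new = w - η·∂L/∂w = -1.5 - 0.1×(-3) = -1.5 - (-0.3) = -1.2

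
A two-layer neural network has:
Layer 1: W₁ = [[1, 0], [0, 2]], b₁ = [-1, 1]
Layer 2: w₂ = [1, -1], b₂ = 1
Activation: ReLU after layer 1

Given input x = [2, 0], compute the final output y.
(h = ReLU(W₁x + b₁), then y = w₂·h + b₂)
y = 1

Layer 1 pre-activation: z₁ = [1, 1]
After ReLU: h = [1, 1]
Layer 2 output: y = 1×1 + -1×1 + 1 = 1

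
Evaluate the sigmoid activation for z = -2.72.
0.0618

sigmoid(-2.72) = 1/(1 + e^(2.72)) = 1/(1 + 15.18) = 0.0618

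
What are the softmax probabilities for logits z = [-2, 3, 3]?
p = [0.0034, 0.4983, 0.4983]

exp(z) = [0.1353, 20.09, 20.09]
Sum = 40.31
p = [0.0034, 0.4983, 0.4983]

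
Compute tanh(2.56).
0.9881

tanh(2.56) = (e^(2.56) - e^(-2.56))/(e^(2.56) + e^(-2.56)) = 0.9881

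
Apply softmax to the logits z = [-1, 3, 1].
p = [0.0159, 0.8668, 0.1173]

exp(z) = [0.3679, 20.09, 2.718]
Sum = 23.17
p = [0.0159, 0.8668, 0.1173]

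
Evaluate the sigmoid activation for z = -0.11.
0.4725

sigmoid(-0.11) = 1/(1 + e^(0.11)) = 1/(1 + 1.116) = 0.4725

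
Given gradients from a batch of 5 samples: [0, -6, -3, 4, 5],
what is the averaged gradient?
Average gradient = 0

Average = (1/5)(0 + -6 + -3 + 4 + 5) = 0/5 = 0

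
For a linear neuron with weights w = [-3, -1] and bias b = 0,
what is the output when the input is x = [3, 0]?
y = -9

y = (-3)(3) + (-1)(0) + 0 = -9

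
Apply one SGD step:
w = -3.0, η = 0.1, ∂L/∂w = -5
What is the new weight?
w_new = -2.5

w_new = w - η·∂L/∂w = -3.0 - 0.1×(-5) = -3.0 - (-0.5) = -2.5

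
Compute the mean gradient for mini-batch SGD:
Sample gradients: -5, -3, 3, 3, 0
Average gradient = -0.4

Average = (1/5)(-5 + -3 + 3 + 3 + 0) = -2/5 = -0.4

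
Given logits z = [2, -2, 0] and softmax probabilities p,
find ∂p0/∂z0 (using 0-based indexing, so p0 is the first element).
∂p0/∂z0 = 0.1154

p = softmax(z) = [0.8668, 0.01588, 0.1173]
p0 = 0.8668

∂p0/∂z0 = p0(1 - p0) = 0.8668 × (1 - 0.8668) = 0.1154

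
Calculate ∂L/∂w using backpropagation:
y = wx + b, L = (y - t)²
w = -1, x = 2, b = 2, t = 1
∂L/∂w = -4

y = wx + b = (-1)(2) + 2 = 0
∂L/∂y = 2(y - t) = 2(0 - 1) = -2
∂y/∂w = x = 2
∂L/∂w = ∂L/∂y · ∂y/∂w = -2 × 2 = -4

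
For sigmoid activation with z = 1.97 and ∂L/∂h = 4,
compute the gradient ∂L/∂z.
∂L/∂z = 0.4296

σ(1.97) = 0.8776
σ'(1.97) = σ(1.97)(1 - σ(1.97)) = 0.8776 × 0.1224 = 0.1074
∂L/∂z = ∂L/∂h · σ'(z) = 4 × 0.1074 = 0.4296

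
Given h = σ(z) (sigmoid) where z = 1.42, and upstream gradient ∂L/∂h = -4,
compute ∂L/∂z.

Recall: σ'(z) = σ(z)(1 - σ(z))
∂L/∂z = -0.6271

σ(1.42) = 0.8053
σ'(1.42) = σ(1.42)(1 - σ(1.42)) = 0.8053 × 0.1947 = 0.1568
∂L/∂z = ∂L/∂h · σ'(z) = -4 × 0.1568 = -0.6271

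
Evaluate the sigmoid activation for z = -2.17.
0.1025

sigmoid(-2.17) = 1/(1 + e^(2.17)) = 1/(1 + 8.758) = 0.1025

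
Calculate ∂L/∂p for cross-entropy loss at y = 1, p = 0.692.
∂L/∂p = -1.445

∂L/∂p = -y/p + (1-y)/(1-p) = -1/0.692 + 0 = -1.445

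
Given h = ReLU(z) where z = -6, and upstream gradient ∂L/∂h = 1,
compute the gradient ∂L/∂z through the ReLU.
∂L/∂z = 0

h = ReLU(-6) = 0
Since z < 0: ∂h/∂z = 0
∂L/∂z = ∂L/∂h · ∂h/∂z = 1 × 0 = 0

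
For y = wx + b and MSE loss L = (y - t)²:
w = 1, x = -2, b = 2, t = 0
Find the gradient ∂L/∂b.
∂L/∂b = 0

y = wx + b = (1)(-2) + 2 = 0
∂L/∂y = 2(y - t) = 2(0 - 0) = 0
∂y/∂b = 1
∂L/∂b = ∂L/∂y · ∂y/∂b = 0 × 1 = 0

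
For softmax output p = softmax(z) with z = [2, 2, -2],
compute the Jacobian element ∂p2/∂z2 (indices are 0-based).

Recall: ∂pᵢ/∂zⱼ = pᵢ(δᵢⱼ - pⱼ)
∂p2/∂z2 = 0.008992

p = softmax(z) = [0.4955, 0.4955, 0.009075]
p2 = 0.009075

∂p2/∂z2 = p2(1 - p2) = 0.009075 × (1 - 0.009075) = 0.008992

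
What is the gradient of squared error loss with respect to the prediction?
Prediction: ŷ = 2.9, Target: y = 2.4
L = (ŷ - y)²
∂L/∂ŷ = 1.0

∂L/∂ŷ = 2(ŷ - y) = 2(2.9 - 2.4) = 2(0.5) = 1.0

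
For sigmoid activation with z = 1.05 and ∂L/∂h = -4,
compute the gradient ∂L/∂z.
∂L/∂z = -0.7681

σ(1.05) = 0.7408
σ'(1.05) = σ(1.05)(1 - σ(1.05)) = 0.7408 × 0.2592 = 0.192
∂L/∂z = ∂L/∂h · σ'(z) = -4 × 0.192 = -0.7681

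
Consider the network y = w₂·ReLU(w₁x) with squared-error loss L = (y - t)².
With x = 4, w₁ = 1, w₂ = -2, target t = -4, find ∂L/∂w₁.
∂L/∂w₁ = 64

Forward pass:
z = w₁x = 1×4 = 4
h = ReLU(4) = 4
y = w₂h = -2×4 = -8

Backward pass:
∂L/∂y = 2(y - t) = 2(-8 - -4) = -8
∂y/∂h = w₂ = -2
∂h/∂z = 1 (ReLU derivative)
∂z/∂w₁ = x = 4

∂L/∂w₁ = -8 × -2 × 1 × 4 = 64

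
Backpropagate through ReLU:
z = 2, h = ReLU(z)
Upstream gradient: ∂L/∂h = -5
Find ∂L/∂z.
∂L/∂z = -5

h = ReLU(2) = 2
Since z > 0: ∂h/∂z = 1
∂L/∂z = ∂L/∂h · ∂h/∂z = -5 × 1 = -5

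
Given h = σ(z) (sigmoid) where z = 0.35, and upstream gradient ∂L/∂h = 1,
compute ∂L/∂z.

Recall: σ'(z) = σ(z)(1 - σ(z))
∂L/∂z = 0.2425

σ(0.35) = 0.5866
σ'(0.35) = σ(0.35)(1 - σ(0.35)) = 0.5866 × 0.4134 = 0.2425
∂L/∂z = ∂L/∂h · σ'(z) = 1 × 0.2425 = 0.2425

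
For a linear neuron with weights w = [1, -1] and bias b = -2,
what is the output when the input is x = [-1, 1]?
y = -4

y = (1)(-1) + (-1)(1) + -2 = -4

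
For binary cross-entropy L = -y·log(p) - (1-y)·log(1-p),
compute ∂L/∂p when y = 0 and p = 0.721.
∂L/∂p = 3.584

∂L/∂p = -y/p + (1-y)/(1-p) = 0 + 1/0.279 = 3.584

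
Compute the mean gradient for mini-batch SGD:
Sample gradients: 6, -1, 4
Average gradient = 3

Average = (1/3)(6 + -1 + 4) = 9/3 = 3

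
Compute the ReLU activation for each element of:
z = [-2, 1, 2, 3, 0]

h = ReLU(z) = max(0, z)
h = [0, 1, 2, 3, 0]

ReLU applied element-wise: max(0,-2)=0, max(0,1)=1, max(0,2)=2, max(0,3)=3, max(0,0)=0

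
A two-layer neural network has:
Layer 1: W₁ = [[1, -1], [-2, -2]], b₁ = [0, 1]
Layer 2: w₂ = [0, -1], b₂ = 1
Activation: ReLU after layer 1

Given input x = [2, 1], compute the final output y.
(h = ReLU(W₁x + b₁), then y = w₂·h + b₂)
y = 1

Layer 1 pre-activation: z₁ = [1, -5]
After ReLU: h = [1, 0]
Layer 2 output: y = 0×1 + -1×0 + 1 = 1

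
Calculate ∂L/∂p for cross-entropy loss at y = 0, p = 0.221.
∂L/∂p = 1.284

∂L/∂p = -y/p + (1-y)/(1-p) = 0 + 1/0.779 = 1.284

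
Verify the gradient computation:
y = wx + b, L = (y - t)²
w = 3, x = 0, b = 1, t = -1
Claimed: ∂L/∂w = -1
Incorrect

y = (3)(0) + 1 = 1
∂L/∂y = 2(y - t) = 2(1 - -1) = 4
∂y/∂w = x = 0
∂L/∂w = 4 × 0 = 0

Claimed value: -1
Incorrect: The correct gradient is 0.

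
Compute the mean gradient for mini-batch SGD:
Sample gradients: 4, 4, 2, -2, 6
Average gradient = 2.8

Average = (1/5)(4 + 4 + 2 + -2 + 6) = 14/5 = 2.8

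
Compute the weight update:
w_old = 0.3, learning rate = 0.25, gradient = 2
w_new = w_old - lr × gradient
w_new = -0.2

w_new = w - η·∂L/∂w = 0.3 - 0.25×(2) = 0.3 - (0.5) = -0.2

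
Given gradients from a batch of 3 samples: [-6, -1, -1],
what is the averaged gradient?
Average gradient = -2.667

Average = (1/3)(-6 + -1 + -1) = -8/3 = -2.667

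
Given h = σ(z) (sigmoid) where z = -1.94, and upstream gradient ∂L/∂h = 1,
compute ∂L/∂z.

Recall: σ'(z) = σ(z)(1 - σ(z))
∂L/∂z = 0.1099

σ(-1.94) = 0.1256
σ'(-1.94) = σ(-1.94)(1 - σ(-1.94)) = 0.1256 × 0.8744 = 0.1099
∂L/∂z = ∂L/∂h · σ'(z) = 1 × 0.1099 = 0.1099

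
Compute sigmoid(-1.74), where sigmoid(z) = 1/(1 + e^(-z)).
0.1493

sigmoid(-1.74) = 1/(1 + e^(1.74)) = 1/(1 + 5.697) = 0.1493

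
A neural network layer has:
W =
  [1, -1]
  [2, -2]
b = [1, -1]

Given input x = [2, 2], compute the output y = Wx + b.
y = [1, -1]

Wx = [1×2 + -1×2, 2×2 + -2×2]
   = [0, 0]
y = Wx + b = [0 + 1, 0 + -1] = [1, -1]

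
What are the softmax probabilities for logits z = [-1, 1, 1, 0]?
p = [0.0541, 0.3995, 0.3995, 0.147]

exp(z) = [0.3679, 2.718, 2.718, 1]
Sum = 6.804
p = [0.0541, 0.3995, 0.3995, 0.147]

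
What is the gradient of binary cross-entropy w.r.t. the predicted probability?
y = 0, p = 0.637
∂L/∂p = 2.755

∂L/∂p = -y/p + (1-y)/(1-p) = 0 + 1/0.363 = 2.755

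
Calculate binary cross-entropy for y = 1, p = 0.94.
L = 0.06188

L = -1·log(0.94) - 0·log(0.06) = -log(0.94) = 0.06188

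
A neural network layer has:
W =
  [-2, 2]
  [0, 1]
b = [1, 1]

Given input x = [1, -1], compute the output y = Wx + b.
y = [-3, 0]

Wx = [-2×1 + 2×-1, 0×1 + 1×-1]
   = [-4, -1]
y = Wx + b = [-4 + 1, -1 + 1] = [-3, 0]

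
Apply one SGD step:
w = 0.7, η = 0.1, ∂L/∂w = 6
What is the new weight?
w_new = 0.1

w_new = w - η·∂L/∂w = 0.7 - 0.1×(6) = 0.7 - (0.6) = 0.1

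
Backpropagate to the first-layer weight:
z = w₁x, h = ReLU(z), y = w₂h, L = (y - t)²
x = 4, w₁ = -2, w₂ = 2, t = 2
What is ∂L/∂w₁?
∂L/∂w₁ = 0

Forward pass:
z = w₁x = -2×4 = -8
h = ReLU(-8) = 0
y = w₂h = 2×0 = 0

Backward pass:
∂L/∂y = 2(y - t) = 2(0 - 2) = -4
∂y/∂h = w₂ = 2
∂h/∂z = 0 (ReLU derivative)
∂z/∂w₁ = x = 4

∂L/∂w₁ = -4 × 2 × 0 × 4 = 0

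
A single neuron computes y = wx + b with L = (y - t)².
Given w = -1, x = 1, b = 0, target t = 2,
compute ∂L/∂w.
∂L/∂w = -6

y = wx + b = (-1)(1) + 0 = -1
∂L/∂y = 2(y - t) = 2(-1 - 2) = -6
∂y/∂w = x = 1
∂L/∂w = ∂L/∂y · ∂y/∂w = -6 × 1 = -6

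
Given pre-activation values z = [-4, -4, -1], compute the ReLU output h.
h = [0, 0, 0]

ReLU applied element-wise: max(0,-4)=0, max(0,-4)=0, max(0,-1)=0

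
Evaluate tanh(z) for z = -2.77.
-0.9922

tanh(-2.77) = (e^(-2.77) - e^(2.77))/(e^(-2.77) + e^(2.77)) = -0.9922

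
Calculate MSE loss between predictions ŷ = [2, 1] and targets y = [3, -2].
MSE = 5

MSE = (1/2)((2-3)² + (1--2)²) = (1/2)(1 + 9) = 5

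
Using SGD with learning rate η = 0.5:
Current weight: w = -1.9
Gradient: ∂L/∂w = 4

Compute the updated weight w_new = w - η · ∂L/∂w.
w_new = -3.9

w_new = w - η·∂L/∂w = -1.9 - 0.5×(4) = -1.9 - (2) = -3.9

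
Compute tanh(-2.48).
-0.9861

tanh(-2.48) = (e^(-2.48) - e^(2.48))/(e^(-2.48) + e^(2.48)) = -0.9861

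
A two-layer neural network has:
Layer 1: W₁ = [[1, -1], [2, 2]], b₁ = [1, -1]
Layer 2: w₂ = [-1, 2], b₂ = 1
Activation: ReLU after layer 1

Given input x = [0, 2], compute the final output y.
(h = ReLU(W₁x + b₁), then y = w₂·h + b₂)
y = 7

Layer 1 pre-activation: z₁ = [-1, 3]
After ReLU: h = [0, 3]
Layer 2 output: y = -1×0 + 2×3 + 1 = 7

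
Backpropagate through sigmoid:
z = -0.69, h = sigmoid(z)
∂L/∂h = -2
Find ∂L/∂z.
∂L/∂z = -0.4449

σ(-0.69) = 0.334
σ'(-0.69) = σ(-0.69)(1 - σ(-0.69)) = 0.334 × 0.666 = 0.2225
∂L/∂z = ∂L/∂h · σ'(z) = -2 × 0.2225 = -0.4449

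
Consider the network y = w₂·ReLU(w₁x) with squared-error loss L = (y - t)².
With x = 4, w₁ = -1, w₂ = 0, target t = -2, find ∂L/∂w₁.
∂L/∂w₁ = 0

Forward pass:
z = w₁x = -1×4 = -4
h = ReLU(-4) = 0
y = w₂h = 0×0 = 0

Backward pass:
∂L/∂y = 2(y - t) = 2(0 - -2) = 4
∂y/∂h = w₂ = 0
∂h/∂z = 0 (ReLU derivative)
∂z/∂w₁ = x = 4

∂L/∂w₁ = 4 × 0 × 0 × 4 = 0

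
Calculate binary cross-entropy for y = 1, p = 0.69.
L = 0.3711

L = -1·log(0.69) - 0·log(0.31) = -log(0.69) = 0.3711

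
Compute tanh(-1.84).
-0.9508

tanh(-1.84) = (e^(-1.84) - e^(1.84))/(e^(-1.84) + e^(1.84)) = -0.9508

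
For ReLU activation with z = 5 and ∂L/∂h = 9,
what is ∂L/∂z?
∂L/∂z = 9

h = ReLU(5) = 5
Since z > 0: ∂h/∂z = 1
∂L/∂z = ∂L/∂h · ∂h/∂z = 9 × 1 = 9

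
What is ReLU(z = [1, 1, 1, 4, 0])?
h = [1, 1, 1, 4, 0]

ReLU applied element-wise: max(0,1)=1, max(0,1)=1, max(0,1)=1, max(0,4)=4, max(0,0)=0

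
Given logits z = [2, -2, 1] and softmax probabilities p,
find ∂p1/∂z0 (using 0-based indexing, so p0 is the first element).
∂p1/∂z0 = -0.009532

p = softmax(z) = [0.7214, 0.01321, 0.2654]
p1 = 0.01321, p0 = 0.7214

∂p1/∂z0 = -p1 × p0 = -0.01321 × 0.7214 = -0.009532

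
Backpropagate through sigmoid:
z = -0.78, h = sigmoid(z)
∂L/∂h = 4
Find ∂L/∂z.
∂L/∂z = 0.8621

σ(-0.78) = 0.3143
σ'(-0.78) = σ(-0.78)(1 - σ(-0.78)) = 0.3143 × 0.6857 = 0.2155
∂L/∂z = ∂L/∂h · σ'(z) = 4 × 0.2155 = 0.8621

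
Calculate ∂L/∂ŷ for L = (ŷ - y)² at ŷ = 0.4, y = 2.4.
∂L/∂ŷ = -4.0

∂L/∂ŷ = 2(ŷ - y) = 2(0.4 - 2.4) = 2(-2.0) = -4.0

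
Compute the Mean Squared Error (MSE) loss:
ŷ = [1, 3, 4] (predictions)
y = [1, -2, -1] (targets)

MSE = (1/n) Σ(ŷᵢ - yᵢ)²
MSE = 16.67

MSE = (1/3)((1-1)² + (3--2)² + (4--1)²) = (1/3)(0 + 25 + 25) = 16.67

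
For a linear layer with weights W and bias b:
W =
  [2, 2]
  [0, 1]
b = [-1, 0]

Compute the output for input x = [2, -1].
y = [1, -1]

Wx = [2×2 + 2×-1, 0×2 + 1×-1]
   = [2, -1]
y = Wx + b = [2 + -1, -1 + 0] = [1, -1]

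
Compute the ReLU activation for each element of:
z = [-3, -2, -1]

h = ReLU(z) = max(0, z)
h = [0, 0, 0]

ReLU applied element-wise: max(0,-3)=0, max(0,-2)=0, max(0,-1)=0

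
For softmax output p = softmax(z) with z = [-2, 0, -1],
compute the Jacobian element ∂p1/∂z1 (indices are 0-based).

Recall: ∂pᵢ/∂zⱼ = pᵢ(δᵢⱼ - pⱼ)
∂p1/∂z1 = 0.2227

p = softmax(z) = [0.09003, 0.6652, 0.2447]
p1 = 0.6652

∂p1/∂z1 = p1(1 - p1) = 0.6652 × (1 - 0.6652) = 0.2227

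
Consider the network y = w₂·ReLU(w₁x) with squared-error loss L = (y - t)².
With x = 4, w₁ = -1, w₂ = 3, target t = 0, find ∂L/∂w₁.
∂L/∂w₁ = 0

Forward pass:
z = w₁x = -1×4 = -4
h = ReLU(-4) = 0
y = w₂h = 3×0 = 0

Backward pass:
∂L/∂y = 2(y - t) = 2(0 - 0) = 0
∂y/∂h = w₂ = 3
∂h/∂z = 0 (ReLU derivative)
∂z/∂w₁ = x = 4

∂L/∂w₁ = 0 × 3 × 0 × 4 = 0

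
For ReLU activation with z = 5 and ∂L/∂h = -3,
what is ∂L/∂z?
∂L/∂z = -3

h = ReLU(5) = 5
Since z > 0: ∂h/∂z = 1
∂L/∂z = ∂L/∂h · ∂h/∂z = -3 × 1 = -3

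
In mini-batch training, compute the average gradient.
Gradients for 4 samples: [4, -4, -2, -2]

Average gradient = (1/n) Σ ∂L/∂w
Average gradient = -1

Average = (1/4)(4 + -4 + -2 + -2) = -4/4 = -1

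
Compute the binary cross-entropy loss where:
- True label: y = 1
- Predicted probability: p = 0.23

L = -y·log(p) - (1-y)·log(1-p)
L = 1.47

L = -1·log(0.23) - 0·log(0.77) = -log(0.23) = 1.47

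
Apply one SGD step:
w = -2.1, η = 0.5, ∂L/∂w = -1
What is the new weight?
w_new = -1.6

w_new = w - η·∂L/∂w = -2.1 - 0.5×(-1) = -2.1 - (-0.5) = -1.6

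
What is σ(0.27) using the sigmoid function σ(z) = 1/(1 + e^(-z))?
0.5671

sigmoid(0.27) = 1/(1 + e^(-0.27)) = 1/(1 + 0.7634) = 0.5671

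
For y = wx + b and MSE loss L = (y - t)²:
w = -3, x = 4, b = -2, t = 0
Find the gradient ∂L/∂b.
∂L/∂b = -28

y = wx + b = (-3)(4) + -2 = -14
∂L/∂y = 2(y - t) = 2(-14 - 0) = -28
∂y/∂b = 1
∂L/∂b = ∂L/∂y · ∂y/∂b = -28 × 1 = -28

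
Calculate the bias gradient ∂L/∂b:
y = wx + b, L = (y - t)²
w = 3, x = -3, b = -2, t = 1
∂L/∂b = -24

y = wx + b = (3)(-3) + -2 = -11
∂L/∂y = 2(y - t) = 2(-11 - 1) = -24
∂y/∂b = 1
∂L/∂b = ∂L/∂y · ∂y/∂b = -24 × 1 = -24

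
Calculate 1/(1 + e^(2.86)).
0.05417

sigmoid(-2.86) = 1/(1 + e^(2.86)) = 1/(1 + 17.46) = 0.05417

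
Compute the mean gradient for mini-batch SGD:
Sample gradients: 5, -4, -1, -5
Average gradient = -1.25

Average = (1/4)(5 + -4 + -1 + -5) = -5/4 = -1.25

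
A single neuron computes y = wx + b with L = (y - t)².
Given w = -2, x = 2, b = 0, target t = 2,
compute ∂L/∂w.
∂L/∂w = -24

y = wx + b = (-2)(2) + 0 = -4
∂L/∂y = 2(y - t) = 2(-4 - 2) = -12
∂y/∂w = x = 2
∂L/∂w = ∂L/∂y · ∂y/∂w = -12 × 2 = -24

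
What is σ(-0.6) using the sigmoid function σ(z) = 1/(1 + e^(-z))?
0.3543

sigmoid(-0.6) = 1/(1 + e^(0.6)) = 1/(1 + 1.822) = 0.3543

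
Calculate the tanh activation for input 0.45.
0.4219

tanh(0.45) = (e^(0.45) - e^(-0.45))/(e^(0.45) + e^(-0.45)) = 0.4219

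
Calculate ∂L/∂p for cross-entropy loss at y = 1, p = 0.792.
∂L/∂p = -1.263

∂L/∂p = -y/p + (1-y)/(1-p) = -1/0.792 + 0 = -1.263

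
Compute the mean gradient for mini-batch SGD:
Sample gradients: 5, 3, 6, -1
Average gradient = 3.25

Average = (1/4)(5 + 3 + 6 + -1) = 13/4 = 3.25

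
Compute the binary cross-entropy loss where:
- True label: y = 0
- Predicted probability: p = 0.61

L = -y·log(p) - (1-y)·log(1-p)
L = 0.9416

L = -0·log(0.61) - 1·log(0.39) = -log(0.39) = 0.9416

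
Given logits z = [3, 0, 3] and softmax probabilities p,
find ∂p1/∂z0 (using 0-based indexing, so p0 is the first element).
∂p1/∂z0 = -0.01185

p = softmax(z) = [0.4879, 0.02429, 0.4879]
p1 = 0.02429, p0 = 0.4879

∂p1/∂z0 = -p1 × p0 = -0.02429 × 0.4879 = -0.01185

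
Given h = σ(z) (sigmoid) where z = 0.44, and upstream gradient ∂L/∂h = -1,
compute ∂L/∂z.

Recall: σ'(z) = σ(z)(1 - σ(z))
∂L/∂z = -0.2383

σ(0.44) = 0.6083
σ'(0.44) = σ(0.44)(1 - σ(0.44)) = 0.6083 × 0.3917 = 0.2383
∂L/∂z = ∂L/∂h · σ'(z) = -1 × 0.2383 = -0.2383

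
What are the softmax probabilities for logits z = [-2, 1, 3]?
p = [0.0059, 0.1185, 0.8756]

exp(z) = [0.1353, 2.718, 20.09]
Sum = 22.94
p = [0.0059, 0.1185, 0.8756]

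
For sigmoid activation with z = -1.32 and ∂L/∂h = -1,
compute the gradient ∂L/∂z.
∂L/∂z = -0.1664

σ(-1.32) = 0.2108
σ'(-1.32) = σ(-1.32)(1 - σ(-1.32)) = 0.2108 × 0.7892 = 0.1664
∂L/∂z = ∂L/∂h · σ'(z) = -1 × 0.1664 = -0.1664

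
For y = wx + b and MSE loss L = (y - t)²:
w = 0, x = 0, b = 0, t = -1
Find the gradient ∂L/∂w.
∂L/∂w = 0

y = wx + b = (0)(0) + 0 = 0
∂L/∂y = 2(y - t) = 2(0 - -1) = 2
∂y/∂w = x = 0
∂L/∂w = ∂L/∂y · ∂y/∂w = 2 × 0 = 0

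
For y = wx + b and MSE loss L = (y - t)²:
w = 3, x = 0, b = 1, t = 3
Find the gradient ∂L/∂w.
∂L/∂w = 0

y = wx + b = (3)(0) + 1 = 1
∂L/∂y = 2(y - t) = 2(1 - 3) = -4
∂y/∂w = x = 0
∂L/∂w = ∂L/∂y · ∂y/∂w = -4 × 0 = 0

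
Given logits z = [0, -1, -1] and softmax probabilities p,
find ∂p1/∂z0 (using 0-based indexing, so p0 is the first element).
∂p1/∂z0 = -0.1221

p = softmax(z) = [0.5761, 0.2119, 0.2119]
p1 = 0.2119, p0 = 0.5761

∂p1/∂z0 = -p1 × p0 = -0.2119 × 0.5761 = -0.1221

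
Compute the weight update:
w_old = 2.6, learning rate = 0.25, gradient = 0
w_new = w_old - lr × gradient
w_new = 2.6

w_new = w - η·∂L/∂w = 2.6 - 0.25×(0) = 2.6 - (0) = 2.6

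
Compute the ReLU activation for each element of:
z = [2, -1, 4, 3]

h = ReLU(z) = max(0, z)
h = [2, 0, 4, 3]

ReLU applied element-wise: max(0,2)=2, max(0,-1)=0, max(0,4)=4, max(0,3)=3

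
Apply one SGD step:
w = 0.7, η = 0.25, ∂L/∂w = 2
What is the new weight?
w_new = 0.2

w_new = w - η·∂L/∂w = 0.7 - 0.25×(2) = 0.7 - (0.5) = 0.2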